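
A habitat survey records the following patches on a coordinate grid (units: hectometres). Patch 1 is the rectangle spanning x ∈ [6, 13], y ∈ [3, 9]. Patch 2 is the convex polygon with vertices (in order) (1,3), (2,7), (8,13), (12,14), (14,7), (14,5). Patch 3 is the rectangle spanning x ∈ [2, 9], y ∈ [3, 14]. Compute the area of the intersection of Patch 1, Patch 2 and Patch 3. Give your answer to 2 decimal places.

15.00

The intersection is the polygon with vertices (9,9), (9,4.231), (6,3.769), (6,9).
By the shoelace formula its area is 15.00.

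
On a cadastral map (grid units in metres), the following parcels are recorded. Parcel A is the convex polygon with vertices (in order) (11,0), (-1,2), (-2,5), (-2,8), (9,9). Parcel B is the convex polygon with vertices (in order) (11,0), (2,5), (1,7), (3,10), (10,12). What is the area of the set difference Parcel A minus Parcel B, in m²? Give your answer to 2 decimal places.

37.98

|Parcel A| = 87, |Parcel A∩Parcel B| = 49.0161.
|Parcel A ∖ Parcel B| = |Parcel A| − |Parcel A∩Parcel B| = 87 − 49.0161 = 37.98.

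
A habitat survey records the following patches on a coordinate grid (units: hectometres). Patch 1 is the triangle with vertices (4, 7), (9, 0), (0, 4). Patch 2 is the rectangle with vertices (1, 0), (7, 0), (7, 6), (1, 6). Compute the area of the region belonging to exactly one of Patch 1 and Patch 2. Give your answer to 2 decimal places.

21.56

|Patch 1| = 21.5, |Patch 2| = 36, |Patch 1∩Patch 2| = 17.9679.
|Patch 1 △ Patch 2| = |Patch 1| + |Patch 2| − 2·|Patch 1∩Patch 2| = 21.5 + 36 − 35.9357 = 21.56.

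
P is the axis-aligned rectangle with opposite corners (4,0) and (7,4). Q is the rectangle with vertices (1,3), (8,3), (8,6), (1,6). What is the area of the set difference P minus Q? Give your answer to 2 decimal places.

|P∩Q|: x∈[4,7], y∈[3,4] → 3·1 = 3.
|P| = 12.
|P ∖ Q| = |P| − |P∩Q| = 12 − 3 = 9.00.

9.00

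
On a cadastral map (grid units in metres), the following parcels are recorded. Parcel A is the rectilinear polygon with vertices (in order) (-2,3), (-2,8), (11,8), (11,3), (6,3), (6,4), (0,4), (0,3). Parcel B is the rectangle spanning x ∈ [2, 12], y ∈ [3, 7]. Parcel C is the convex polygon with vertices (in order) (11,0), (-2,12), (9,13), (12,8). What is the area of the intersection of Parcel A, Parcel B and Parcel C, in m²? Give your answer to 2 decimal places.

21.67

The intersection is the polygon with vertices (7.75,3), (3.417,7), (11,7), (11,3).
By the shoelace formula its area is 21.67.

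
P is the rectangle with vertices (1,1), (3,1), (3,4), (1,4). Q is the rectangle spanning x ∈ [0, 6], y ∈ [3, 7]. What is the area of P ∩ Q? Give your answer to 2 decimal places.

2.00

|P∩Q|: x∈[1,3], y∈[3,4] → 2·1 = 2.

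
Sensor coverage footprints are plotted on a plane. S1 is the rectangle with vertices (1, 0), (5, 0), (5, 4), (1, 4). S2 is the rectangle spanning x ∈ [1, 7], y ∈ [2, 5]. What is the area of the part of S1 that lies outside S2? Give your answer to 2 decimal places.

|S1∩S2|: x∈[1,5], y∈[2,4] → 4·2 = 8.
|S1| = 16.
|S1 ∖ S2| = |S1| − |S1∩S2| = 16 − 8 = 8.00.

8.00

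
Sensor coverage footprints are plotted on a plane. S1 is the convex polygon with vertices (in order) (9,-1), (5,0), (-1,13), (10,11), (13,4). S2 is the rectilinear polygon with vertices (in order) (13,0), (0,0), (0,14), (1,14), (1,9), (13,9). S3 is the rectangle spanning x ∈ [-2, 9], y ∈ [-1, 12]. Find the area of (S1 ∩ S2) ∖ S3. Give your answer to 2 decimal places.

|S1 ∩ S2| = 81.8868.
|(S1 ∩ S2) ∩ S3| = 56.9167.
|(S1 ∩ S2) ∖ S3| = 81.8868 − 56.9167 = 24.97.

24.97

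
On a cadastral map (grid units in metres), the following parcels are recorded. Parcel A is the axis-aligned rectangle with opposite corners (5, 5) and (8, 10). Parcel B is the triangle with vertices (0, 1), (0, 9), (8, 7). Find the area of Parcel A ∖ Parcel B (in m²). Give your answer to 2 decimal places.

10.54

|Parcel A| = 15, |Parcel A∩Parcel B| = 4.4583.
|Parcel A ∖ Parcel B| = |Parcel A| − |Parcel A∩Parcel B| = 15 − 4.4583 = 10.54.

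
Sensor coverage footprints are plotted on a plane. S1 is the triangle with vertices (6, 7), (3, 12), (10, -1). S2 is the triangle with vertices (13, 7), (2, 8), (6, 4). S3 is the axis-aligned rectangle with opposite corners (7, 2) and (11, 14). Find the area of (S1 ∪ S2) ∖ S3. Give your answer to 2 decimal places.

|S1 ∪ S2| = 21.1528.
|(S1 ∪ S2) ∩ S3| = 8.7187.
|(S1 ∪ S2) ∖ S3| = 21.1528 − 8.7187 = 12.43.

12.43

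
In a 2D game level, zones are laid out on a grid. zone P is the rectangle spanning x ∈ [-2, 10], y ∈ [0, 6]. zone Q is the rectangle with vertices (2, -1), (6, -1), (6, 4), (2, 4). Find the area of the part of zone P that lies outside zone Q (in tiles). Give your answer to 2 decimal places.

56.00

|zone P∩zone Q|: x∈[2,6], y∈[0,4] → 4·4 = 16.
|zone P| = 72.
|zone P ∖ zone Q| = |zone P| − |zone P∩zone Q| = 72 − 16 = 56.00.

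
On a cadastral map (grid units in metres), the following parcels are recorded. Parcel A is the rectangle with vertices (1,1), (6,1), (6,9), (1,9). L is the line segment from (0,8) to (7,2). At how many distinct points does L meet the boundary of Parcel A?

The segment meets the boundary at (1,7.143), (6,2.857).

2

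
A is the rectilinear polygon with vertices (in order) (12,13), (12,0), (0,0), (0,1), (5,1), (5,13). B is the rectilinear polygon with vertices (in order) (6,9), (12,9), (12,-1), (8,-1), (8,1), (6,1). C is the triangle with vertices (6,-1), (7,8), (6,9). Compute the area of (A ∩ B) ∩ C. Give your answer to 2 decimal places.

The region (A ∩ B) ∩ C is the polygon with vertices (6,1), (6,9), (7,8), (6.222,1).
By the shoelace formula its area is 4.78.

4.78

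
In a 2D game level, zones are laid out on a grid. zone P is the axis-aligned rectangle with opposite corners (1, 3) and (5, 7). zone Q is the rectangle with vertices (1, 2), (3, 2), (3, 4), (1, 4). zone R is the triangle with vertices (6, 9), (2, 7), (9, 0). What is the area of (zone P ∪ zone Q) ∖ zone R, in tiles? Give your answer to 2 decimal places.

|zone P ∪ zone Q| = 18.
|(zone P ∪ zone Q) ∩ zone R| = 4.5.
|(zone P ∪ zone Q) ∖ zone R| = 18 − 4.5 = 13.50.

13.50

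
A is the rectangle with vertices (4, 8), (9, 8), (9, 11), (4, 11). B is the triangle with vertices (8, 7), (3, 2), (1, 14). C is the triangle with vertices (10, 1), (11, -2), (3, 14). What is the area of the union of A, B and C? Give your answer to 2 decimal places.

By inclusion–exclusion:
Individual areas: |A| = 15, |B| = 35, |C| = 4.
|A∩B| = 4.5.
|A∩C| = 0.5192.
|B∩C| = 0.8667.
|A∩B∩C| = 0.359.
|A ∪ B ∪ C| = 54 − 5.8859 + 0.359 = 48.47.

48.47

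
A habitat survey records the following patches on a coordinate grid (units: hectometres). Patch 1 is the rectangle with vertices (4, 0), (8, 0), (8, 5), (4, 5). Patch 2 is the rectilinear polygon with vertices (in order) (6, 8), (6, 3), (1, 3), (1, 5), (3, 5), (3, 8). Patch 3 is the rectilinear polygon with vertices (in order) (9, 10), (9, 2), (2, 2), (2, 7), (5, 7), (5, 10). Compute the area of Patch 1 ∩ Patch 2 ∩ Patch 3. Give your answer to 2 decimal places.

4.00

The intersection is the polygon with vertices (6,5), (6,3), (4,3), (4,5).
By the shoelace formula its area is 4.00.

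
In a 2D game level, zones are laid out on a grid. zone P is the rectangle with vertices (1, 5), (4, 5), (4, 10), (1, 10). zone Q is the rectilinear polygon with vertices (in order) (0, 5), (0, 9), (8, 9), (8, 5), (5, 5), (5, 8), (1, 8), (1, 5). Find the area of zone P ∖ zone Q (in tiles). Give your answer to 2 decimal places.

|zone P| = 15, |zone P∩zone Q| = 3.
|zone P ∖ zone Q| = |zone P| − |zone P∩zone Q| = 15 − 3 = 12.00.

12.00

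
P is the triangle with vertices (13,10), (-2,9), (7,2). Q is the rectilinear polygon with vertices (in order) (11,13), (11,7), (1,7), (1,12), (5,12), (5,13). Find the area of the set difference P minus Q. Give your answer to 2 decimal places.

31.71

|P| = 57, |P∩Q| = 25.2917.
|P ∖ Q| = |P| − |P∩Q| = 57 − 25.2917 = 31.71.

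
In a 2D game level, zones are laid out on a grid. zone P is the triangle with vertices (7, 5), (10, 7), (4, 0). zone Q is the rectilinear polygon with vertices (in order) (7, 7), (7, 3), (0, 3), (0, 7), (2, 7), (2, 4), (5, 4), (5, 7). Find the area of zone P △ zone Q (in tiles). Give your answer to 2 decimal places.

|zone P| = 4.5, |zone Q| = 19, |zone P∩zone Q| = 1.0929.
|zone P △ zone Q| = |zone P| + |zone Q| − 2·|zone P∩zone Q| = 4.5 + 19 − 2.1857 = 21.31.

21.31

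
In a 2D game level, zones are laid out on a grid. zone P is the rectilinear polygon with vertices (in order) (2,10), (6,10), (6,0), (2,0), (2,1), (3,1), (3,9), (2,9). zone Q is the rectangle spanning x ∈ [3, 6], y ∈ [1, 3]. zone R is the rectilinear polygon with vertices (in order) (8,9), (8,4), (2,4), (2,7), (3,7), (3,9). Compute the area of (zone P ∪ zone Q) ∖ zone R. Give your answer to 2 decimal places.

|zone P ∪ zone Q| = 32.
|(zone P ∪ zone Q) ∩ zone R| = 15.
|(zone P ∪ zone Q) ∖ zone R| = 32 − 15 = 17.00.

17.00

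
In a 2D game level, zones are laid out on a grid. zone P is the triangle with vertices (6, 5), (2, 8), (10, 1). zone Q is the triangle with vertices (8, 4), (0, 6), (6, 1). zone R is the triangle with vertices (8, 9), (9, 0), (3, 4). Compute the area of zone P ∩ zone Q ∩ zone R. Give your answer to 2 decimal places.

The intersection is the polygon with vertices (6.667,4.333), (7.6,3.4), (7.474,3.211), (6,4.5).
By the shoelace formula its area is 0.45.

0.45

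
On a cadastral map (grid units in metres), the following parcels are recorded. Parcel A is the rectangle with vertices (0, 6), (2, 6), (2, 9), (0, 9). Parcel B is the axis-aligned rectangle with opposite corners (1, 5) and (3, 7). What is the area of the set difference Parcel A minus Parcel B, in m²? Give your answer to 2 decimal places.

|Parcel A∩Parcel B|: x∈[1,2], y∈[6,7] → 1·1 = 1.
|Parcel A| = 6.
|Parcel A ∖ Parcel B| = |Parcel A| − |Parcel A∩Parcel B| = 6 − 1 = 5.00.

5.00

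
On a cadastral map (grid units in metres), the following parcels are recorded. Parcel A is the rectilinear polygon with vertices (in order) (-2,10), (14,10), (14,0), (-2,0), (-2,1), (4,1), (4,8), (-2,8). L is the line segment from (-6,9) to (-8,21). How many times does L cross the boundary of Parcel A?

0

The segment lies entirely outside Parcel A and never meets its boundary.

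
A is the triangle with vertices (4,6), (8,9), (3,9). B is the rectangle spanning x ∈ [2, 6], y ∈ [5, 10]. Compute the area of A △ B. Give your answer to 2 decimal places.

|A| = 7.5, |B| = 20, |A∩B| = 6.
|A △ B| = |A| + |B| − 2·|A∩B| = 7.5 + 20 − 12 = 15.50.

15.50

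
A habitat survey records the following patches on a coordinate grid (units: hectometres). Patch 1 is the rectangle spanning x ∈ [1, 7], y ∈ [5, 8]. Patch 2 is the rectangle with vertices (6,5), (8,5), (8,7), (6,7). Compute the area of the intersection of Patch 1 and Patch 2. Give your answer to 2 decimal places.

2.00

|Patch 1∩Patch 2|: x∈[6,7], y∈[5,7] → 1·2 = 2.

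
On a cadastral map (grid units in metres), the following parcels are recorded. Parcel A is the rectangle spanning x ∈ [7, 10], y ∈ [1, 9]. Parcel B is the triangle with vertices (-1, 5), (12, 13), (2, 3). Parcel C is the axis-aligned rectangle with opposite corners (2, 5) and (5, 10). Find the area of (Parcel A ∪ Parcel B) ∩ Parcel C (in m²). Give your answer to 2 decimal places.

The region (Parcel A ∪ Parcel B) ∩ Parcel C is the polygon with vertices (4,5), (2,5), (2,6.846), (5,8.692), (5,6).
By the shoelace formula its area is 7.81.

7.81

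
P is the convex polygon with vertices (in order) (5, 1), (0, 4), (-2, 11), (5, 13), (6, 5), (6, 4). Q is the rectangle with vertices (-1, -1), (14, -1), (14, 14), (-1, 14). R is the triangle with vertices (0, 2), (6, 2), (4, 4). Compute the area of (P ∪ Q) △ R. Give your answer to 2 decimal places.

|P ∪ Q| = 226.8929.
|(P ∪ Q) ∩ R| = 6.
|(P ∪ Q) △ R| = 226.8929 + 6 − 12 = 220.89.

220.89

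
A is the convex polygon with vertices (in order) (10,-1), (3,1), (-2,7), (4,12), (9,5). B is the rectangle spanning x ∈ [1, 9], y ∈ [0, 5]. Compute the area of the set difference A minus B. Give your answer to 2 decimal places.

|A| = 81.5, |A∩B| = 33.85.
|A ∖ B| = |A| − |A∩B| = 81.5 − 33.85 = 47.65.

47.65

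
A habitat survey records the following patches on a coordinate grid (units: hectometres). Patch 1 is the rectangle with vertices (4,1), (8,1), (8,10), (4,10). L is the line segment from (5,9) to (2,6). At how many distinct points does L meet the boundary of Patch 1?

1

The segment meets the boundary at (4,8).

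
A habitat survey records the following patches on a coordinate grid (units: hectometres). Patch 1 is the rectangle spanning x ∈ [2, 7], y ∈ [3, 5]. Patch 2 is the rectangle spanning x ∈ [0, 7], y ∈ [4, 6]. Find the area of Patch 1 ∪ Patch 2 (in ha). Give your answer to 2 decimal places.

19.00

By inclusion–exclusion:
Individual areas: |Patch 1| = 10, |Patch 2| = 14.
|Patch 1∩Patch 2|: x∈[2,7], y∈[4,5] → 5·1 = 5.
|Patch 1 ∪ Patch 2| = 24 − 5 = 19.00.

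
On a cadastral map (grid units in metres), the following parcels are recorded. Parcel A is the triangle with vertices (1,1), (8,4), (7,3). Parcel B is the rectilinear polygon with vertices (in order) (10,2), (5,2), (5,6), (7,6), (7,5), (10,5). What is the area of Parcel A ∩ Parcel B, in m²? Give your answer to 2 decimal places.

1.24

The intersection is the polygon with vertices (8,4), (7,3), (5,2.333), (5,2.714).
By the shoelace formula its area is 1.24.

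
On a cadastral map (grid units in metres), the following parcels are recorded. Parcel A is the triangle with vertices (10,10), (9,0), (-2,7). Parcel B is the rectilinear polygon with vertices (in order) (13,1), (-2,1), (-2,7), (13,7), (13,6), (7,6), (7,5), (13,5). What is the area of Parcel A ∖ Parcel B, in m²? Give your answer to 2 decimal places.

20.94

|Parcel A| = 58.5, |Parcel A∩Parcel B| = 37.5643.
|Parcel A ∖ Parcel B| = |Parcel A| − |Parcel A∩Parcel B| = 58.5 − 37.5643 = 20.94.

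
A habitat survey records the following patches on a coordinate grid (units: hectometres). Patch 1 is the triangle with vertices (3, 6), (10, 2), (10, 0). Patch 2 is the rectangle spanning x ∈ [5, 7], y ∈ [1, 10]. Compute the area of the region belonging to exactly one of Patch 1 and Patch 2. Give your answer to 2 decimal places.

21.57

|Patch 1| = 7, |Patch 2| = 18, |Patch 1∩Patch 2| = 1.7143.
|Patch 1 △ Patch 2| = |Patch 1| + |Patch 2| − 2·|Patch 1∩Patch 2| = 7 + 18 − 3.4286 = 21.57.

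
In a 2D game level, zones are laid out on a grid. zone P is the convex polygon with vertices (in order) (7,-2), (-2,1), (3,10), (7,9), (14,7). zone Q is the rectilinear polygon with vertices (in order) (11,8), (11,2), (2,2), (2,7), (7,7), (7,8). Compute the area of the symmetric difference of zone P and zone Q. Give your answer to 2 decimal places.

|zone P| = 108.5, |zone Q| = 49, |zone P∩zone Q| = 48.4563.
|zone P △ zone Q| = |zone P| + |zone Q| − 2·|zone P∩zone Q| = 108.5 + 49 − 96.9127 = 60.59.

60.59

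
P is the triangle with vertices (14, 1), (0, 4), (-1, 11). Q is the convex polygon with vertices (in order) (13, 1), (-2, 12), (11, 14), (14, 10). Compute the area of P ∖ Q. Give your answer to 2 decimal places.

44.19

|P| = 47.5, |P∩Q| = 3.3096.
|P ∖ Q| = |P| − |P∩Q| = 47.5 − 3.3096 = 44.19.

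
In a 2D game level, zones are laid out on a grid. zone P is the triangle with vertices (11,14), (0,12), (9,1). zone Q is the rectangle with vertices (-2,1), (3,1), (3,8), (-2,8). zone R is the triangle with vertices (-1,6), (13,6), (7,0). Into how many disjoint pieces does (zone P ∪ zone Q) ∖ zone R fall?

(zone P ∪ zone Q) ∖ zone R splits into 3 disjoint pieces (area 0.3159, area 57.3497, area 29).

3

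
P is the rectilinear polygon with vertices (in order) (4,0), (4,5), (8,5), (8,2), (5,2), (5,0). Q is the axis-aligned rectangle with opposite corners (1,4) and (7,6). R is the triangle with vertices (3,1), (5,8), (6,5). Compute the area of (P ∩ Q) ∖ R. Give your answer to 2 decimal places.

1.41

|P ∩ Q| = 3.
|(P ∩ Q) ∩ R| = 1.5893.
|(P ∩ Q) ∖ R| = 3 − 1.5893 = 1.41.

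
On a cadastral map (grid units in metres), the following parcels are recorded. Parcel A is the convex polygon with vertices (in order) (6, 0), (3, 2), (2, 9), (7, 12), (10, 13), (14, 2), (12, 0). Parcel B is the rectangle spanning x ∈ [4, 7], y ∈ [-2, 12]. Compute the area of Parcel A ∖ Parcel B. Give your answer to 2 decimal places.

|Parcel A| = 109.5, |Parcel A∩Parcel B| = 31.9667.
|Parcel A ∖ Parcel B| = |Parcel A| − |Parcel A∩Parcel B| = 109.5 − 31.9667 = 77.53.

77.53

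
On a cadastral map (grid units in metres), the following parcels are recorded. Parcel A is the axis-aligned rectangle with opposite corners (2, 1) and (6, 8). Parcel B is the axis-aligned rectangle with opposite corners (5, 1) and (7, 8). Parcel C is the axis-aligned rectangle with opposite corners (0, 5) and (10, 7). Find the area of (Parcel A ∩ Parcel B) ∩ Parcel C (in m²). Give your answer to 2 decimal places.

The region (Parcel A ∩ Parcel B) ∩ Parcel C is the polygon with vertices (5,7), (6,7), (6,5), (5,5).
By the shoelace formula its area is 2.00.

2.00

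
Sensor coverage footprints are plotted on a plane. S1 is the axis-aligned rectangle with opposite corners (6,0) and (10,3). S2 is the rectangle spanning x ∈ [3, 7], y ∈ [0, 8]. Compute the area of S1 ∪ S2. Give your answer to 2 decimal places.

41.00

By inclusion–exclusion:
Individual areas: |S1| = 12, |S2| = 32.
|S1∩S2|: x∈[6,7], y∈[0,3] → 1·3 = 3.
|S1 ∪ S2| = 44 − 3 = 41.00.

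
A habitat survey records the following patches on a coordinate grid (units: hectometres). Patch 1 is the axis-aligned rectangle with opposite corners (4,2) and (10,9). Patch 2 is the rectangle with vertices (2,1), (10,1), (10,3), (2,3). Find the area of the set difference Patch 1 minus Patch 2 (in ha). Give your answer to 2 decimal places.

|Patch 1∩Patch 2|: x∈[4,10], y∈[2,3] → 6·1 = 6.
|Patch 1| = 42.
|Patch 1 ∖ Patch 2| = |Patch 1| − |Patch 1∩Patch 2| = 42 − 6 = 36.00.

36.00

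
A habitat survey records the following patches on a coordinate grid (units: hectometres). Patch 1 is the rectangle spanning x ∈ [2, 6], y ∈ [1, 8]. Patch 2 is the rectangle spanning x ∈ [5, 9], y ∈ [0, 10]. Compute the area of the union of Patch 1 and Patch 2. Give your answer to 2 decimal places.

61.00

By inclusion–exclusion:
Individual areas: |Patch 1| = 28, |Patch 2| = 40.
|Patch 1∩Patch 2|: x∈[5,6], y∈[1,8] → 1·7 = 7.
|Patch 1 ∪ Patch 2| = 68 − 7 = 61.00.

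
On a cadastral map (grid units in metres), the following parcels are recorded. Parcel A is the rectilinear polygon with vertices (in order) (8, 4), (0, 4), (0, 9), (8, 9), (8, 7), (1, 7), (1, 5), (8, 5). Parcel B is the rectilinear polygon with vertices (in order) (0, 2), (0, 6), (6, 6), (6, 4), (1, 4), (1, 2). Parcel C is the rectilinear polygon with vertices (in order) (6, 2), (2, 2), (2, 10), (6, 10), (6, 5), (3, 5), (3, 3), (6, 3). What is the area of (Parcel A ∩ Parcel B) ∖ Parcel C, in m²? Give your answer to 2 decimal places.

|Parcel A ∩ Parcel B| = 7.
|(Parcel A ∩ Parcel B) ∩ Parcel C| = 1.
|(Parcel A ∩ Parcel B) ∖ Parcel C| = 7 − 1 = 6.00.

6.00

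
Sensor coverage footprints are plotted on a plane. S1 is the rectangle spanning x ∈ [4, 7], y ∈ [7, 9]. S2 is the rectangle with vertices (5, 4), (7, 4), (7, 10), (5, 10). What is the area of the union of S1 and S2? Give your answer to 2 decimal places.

14.00

By inclusion–exclusion:
Individual areas: |S1| = 6, |S2| = 12.
|S1∩S2|: x∈[5,7], y∈[7,9] → 2·2 = 4.
|S1 ∪ S2| = 18 − 4 = 14.00.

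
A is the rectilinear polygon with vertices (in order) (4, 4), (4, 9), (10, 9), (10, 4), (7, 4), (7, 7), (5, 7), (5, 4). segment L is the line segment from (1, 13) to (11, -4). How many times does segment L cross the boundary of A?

The segment meets the boundary at (5,6.2), (4,7.9).

2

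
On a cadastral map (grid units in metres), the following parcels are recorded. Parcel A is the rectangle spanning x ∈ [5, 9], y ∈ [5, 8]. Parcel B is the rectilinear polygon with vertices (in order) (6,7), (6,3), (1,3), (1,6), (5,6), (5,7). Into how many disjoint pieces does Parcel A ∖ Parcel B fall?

1

Parcel A ∖ Parcel B is a single connected region.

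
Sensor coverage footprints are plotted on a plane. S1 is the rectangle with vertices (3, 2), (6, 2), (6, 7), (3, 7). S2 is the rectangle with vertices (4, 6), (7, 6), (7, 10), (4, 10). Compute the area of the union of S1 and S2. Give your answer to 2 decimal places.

25.00

By inclusion–exclusion:
Individual areas: |S1| = 15, |S2| = 12.
|S1∩S2|: x∈[4,6], y∈[6,7] → 2·1 = 2.
|S1 ∪ S2| = 27 − 2 = 25.00.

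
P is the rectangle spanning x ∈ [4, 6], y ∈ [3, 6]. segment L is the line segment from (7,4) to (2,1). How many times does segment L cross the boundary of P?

The segment meets the boundary at (5.333,3), (6,3.4).

2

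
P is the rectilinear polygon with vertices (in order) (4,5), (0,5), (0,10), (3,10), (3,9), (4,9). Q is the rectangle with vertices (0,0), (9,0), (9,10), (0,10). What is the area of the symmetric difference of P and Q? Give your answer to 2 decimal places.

71.00

|P| = 19, |Q| = 90, |P∩Q| = 19.
|P △ Q| = |P| + |Q| − 2·|P∩Q| = 19 + 90 − 38 = 71.00.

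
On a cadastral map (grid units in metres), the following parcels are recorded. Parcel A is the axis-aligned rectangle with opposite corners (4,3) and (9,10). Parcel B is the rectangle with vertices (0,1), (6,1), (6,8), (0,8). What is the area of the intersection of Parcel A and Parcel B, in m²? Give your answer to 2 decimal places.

|Parcel A∩Parcel B|: x∈[4,6], y∈[3,8] → 2·5 = 10.

10.00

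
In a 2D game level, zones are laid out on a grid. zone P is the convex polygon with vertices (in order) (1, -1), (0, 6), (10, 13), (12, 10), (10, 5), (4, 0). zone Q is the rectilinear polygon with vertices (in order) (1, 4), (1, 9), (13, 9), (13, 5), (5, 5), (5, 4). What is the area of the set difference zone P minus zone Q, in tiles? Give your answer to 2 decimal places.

|zone P| = 87, |zone P∩zone Q| = 39.4214.
|zone P ∖ zone Q| = |zone P| − |zone P∩zone Q| = 87 − 39.4214 = 47.58.

47.58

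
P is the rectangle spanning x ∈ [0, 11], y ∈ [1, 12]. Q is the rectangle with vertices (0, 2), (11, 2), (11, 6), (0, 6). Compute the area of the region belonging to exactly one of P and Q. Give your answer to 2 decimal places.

77.00

|P∩Q|: x∈[0,11], y∈[2,6] → 11·4 = 44.
|P △ Q| = |P| + |Q| − 2·|P∩Q| = 121 + 44 − 88 = 77.00.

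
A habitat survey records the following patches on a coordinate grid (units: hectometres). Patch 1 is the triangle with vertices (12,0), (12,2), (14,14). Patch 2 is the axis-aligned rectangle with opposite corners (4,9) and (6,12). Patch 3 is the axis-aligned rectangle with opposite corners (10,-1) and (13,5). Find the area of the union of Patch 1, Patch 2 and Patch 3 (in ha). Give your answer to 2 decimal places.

24.96

By inclusion–exclusion:
Individual areas: |Patch 1| = 2, |Patch 2| = 6, |Patch 3| = 18.
|Patch 1∩Patch 2| = 0.
|Patch 1∩Patch 3| = 1.0357.
|Patch 2∩Patch 3| = 0 (no overlap).
|Patch 1∩Patch 2∩Patch 3| = 0.
|Patch 1 ∪ Patch 2 ∪ Patch 3| = 26 − 1.0357 + 0 = 24.96.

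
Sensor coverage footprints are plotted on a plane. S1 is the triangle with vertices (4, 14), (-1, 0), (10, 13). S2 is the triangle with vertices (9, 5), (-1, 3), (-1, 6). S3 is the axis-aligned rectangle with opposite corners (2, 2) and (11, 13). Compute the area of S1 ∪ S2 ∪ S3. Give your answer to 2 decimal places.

113.94

By inclusion–exclusion:
Individual areas: |S1| = 44.5, |S2| = 15, |S3| = 99.
|S1∩S2| = 4.9831.
|S1∩S3| = 34.0396.
|S2∩S3| = 7.35.
|S1∩S2∩S3| = 1.8092.
|S1 ∪ S2 ∪ S3| = 158.5 − 46.3727 + 1.8092 = 113.94.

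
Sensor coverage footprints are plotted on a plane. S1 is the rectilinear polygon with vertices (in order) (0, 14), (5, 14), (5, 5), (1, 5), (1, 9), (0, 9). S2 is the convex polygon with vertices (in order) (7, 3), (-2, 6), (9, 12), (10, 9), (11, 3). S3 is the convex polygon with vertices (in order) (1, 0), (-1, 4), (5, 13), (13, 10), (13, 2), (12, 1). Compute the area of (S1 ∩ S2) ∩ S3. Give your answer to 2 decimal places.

The region (S1 ∩ S2) ∩ S3 is the polygon with vertices (1,5), (1,7), (1.667,8), (5,9.818), (5,5).
By the shoelace formula its area is 14.70.

14.70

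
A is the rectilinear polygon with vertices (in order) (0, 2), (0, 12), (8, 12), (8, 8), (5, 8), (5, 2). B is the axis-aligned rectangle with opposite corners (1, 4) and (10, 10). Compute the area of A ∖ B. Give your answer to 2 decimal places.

32.00

|A| = 62, |A∩B| = 30.
|A ∖ B| = |A| − |A∩B| = 62 − 30 = 32.00.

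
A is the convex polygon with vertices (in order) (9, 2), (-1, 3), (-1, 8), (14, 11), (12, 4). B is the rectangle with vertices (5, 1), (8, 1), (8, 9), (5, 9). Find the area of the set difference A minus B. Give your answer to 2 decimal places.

73.25

|A| = 93.5, |A∩B| = 20.25.
|A ∖ B| = |A| − |A∩B| = 93.5 − 20.25 = 73.25.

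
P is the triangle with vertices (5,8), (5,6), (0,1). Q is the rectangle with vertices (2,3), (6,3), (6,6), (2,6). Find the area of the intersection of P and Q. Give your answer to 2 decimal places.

The intersection is the polygon with vertices (2,3), (2,3.8), (3.571,6), (5,6).
By the shoelace formula its area is 2.77.

2.77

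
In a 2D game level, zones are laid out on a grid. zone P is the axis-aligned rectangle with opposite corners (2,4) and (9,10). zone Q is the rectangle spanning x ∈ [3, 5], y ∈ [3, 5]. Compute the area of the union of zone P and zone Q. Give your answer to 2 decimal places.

By inclusion–exclusion:
Individual areas: |zone P| = 42, |zone Q| = 4.
|zone P∩zone Q|: x∈[3,5], y∈[4,5] → 2·1 = 2.
|zone P ∪ zone Q| = 46 − 2 = 44.00.

44.00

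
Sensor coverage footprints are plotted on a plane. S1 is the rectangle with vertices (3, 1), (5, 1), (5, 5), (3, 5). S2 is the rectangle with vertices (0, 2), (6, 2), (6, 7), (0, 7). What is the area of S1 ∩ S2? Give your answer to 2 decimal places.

6.00

|S1∩S2|: x∈[3,5], y∈[2,5] → 2·3 = 6.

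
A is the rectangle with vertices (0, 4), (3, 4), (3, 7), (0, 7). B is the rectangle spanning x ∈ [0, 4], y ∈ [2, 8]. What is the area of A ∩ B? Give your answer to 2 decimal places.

9.00

|A∩B|: x∈[0,3], y∈[4,7] → 3·3 = 9.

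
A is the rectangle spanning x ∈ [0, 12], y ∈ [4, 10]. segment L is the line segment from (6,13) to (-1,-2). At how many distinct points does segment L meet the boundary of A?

The segment meets the boundary at (1.8,4), (4.6,10).

2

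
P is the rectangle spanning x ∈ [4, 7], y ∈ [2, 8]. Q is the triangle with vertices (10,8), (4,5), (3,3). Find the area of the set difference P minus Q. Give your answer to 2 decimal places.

15.11

|P| = 18, |P∩Q| = 2.8929.
|P ∖ Q| = |P| − |P∩Q| = 18 − 2.8929 = 15.11.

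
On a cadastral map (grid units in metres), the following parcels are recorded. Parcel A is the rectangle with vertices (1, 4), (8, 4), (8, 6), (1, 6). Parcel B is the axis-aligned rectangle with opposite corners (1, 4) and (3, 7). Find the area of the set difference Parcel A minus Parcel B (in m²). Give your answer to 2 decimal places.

10.00

|Parcel A∩Parcel B|: x∈[1,3], y∈[4,6] → 2·2 = 4.
|Parcel A| = 14.
|Parcel A ∖ Parcel B| = |Parcel A| − |Parcel A∩Parcel B| = 14 − 4 = 10.00.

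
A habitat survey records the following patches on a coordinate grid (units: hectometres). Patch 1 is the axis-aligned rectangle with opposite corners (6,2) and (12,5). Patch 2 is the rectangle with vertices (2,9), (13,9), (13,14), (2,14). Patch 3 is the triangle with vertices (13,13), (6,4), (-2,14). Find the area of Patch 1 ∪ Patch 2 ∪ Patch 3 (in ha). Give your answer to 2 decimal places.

By inclusion–exclusion:
Individual areas: |Patch 1| = 18, |Patch 2| = 55, |Patch 3| = 71.
|Patch 1∩Patch 2| = 0 (no overlap).
|Patch 1∩Patch 3| = 0.3889.
|Patch 2∩Patch 3| = 41.8111.
|Patch 1∩Patch 2∩Patch 3| = 0.
|Patch 1 ∪ Patch 2 ∪ Patch 3| = 144 − 42.2 + 0 = 101.80.

101.80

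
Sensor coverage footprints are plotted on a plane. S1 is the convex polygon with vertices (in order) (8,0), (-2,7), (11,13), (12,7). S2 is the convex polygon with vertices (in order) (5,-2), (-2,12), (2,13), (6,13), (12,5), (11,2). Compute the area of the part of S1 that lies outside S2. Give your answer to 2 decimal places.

|S1| = 91, |S1∩S2| = 70.3971.
|S1 ∖ S2| = |S1| − |S1∩S2| = 91 − 70.3971 = 20.60.

20.60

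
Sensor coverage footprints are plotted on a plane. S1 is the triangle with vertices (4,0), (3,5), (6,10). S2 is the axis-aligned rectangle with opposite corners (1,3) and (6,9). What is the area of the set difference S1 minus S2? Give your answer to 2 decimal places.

|S1| = 10, |S1∩S2| = 8.
|S1 ∖ S2| = |S1| − |S1∩S2| = 10 − 8 = 2.00.

2.00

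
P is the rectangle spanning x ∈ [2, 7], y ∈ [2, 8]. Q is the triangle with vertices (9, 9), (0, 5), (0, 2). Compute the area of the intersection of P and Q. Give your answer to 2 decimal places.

The intersection is the polygon with vertices (7,8), (7,7.444), (2,3.556), (2,5.889), (6.75,8).
By the shoelace formula its area is 7.49.

7.49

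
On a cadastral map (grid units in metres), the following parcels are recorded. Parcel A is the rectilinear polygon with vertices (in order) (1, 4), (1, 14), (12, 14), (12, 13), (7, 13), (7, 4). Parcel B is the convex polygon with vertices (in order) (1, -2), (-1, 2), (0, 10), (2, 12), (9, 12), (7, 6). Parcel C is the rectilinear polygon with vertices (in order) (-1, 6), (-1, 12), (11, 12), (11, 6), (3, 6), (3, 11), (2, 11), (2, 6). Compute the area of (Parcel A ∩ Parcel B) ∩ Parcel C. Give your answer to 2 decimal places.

|Parcel A ∩ Parcel B| = 46.
|(Parcel A ∩ Parcel B) ∩ Parcel C| = 30.50.

30.50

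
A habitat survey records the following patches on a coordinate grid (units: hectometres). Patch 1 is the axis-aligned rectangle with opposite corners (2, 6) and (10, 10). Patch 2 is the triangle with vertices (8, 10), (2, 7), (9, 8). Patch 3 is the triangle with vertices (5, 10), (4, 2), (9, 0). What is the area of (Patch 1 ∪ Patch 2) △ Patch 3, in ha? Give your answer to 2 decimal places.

|Patch 1 ∪ Patch 2| = 32.
|(Patch 1 ∪ Patch 2) ∩ Patch 3| = 4.2.
|(Patch 1 ∪ Patch 2) △ Patch 3| = 32 + 21 − 8.4 = 44.60.

44.60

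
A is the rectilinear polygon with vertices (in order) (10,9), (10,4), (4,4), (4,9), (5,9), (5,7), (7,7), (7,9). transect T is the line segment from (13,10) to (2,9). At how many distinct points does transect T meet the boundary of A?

The segment lies entirely outside A and never meets its boundary.

0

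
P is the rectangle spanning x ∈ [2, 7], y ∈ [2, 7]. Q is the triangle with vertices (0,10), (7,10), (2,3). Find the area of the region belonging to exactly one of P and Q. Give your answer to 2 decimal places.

|P| = 25, |Q| = 24.5, |P∩Q| = 5.7143.
|P △ Q| = |P| + |Q| − 2·|P∩Q| = 25 + 24.5 − 11.4286 = 38.07.

38.07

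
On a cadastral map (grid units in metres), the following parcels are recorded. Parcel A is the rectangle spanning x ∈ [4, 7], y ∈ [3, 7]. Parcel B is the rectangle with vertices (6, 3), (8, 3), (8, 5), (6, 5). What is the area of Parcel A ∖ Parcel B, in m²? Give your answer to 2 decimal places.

|Parcel A∩Parcel B|: x∈[6,7], y∈[3,5] → 1·2 = 2.
|Parcel A| = 12.
|Parcel A ∖ Parcel B| = |Parcel A| − |Parcel A∩Parcel B| = 12 − 2 = 10.00.

10.00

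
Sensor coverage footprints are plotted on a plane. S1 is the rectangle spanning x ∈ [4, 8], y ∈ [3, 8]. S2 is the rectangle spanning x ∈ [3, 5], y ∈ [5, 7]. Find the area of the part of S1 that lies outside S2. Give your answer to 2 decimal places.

|S1∩S2|: x∈[4,5], y∈[5,7] → 1·2 = 2.
|S1| = 20.
|S1 ∖ S2| = |S1| − |S1∩S2| = 20 − 2 = 18.00.

18.00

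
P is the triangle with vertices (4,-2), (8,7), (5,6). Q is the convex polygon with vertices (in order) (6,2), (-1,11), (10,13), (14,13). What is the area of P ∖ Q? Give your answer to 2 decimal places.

3.78

|P| = 11.5, |P∩Q| = 7.7185.
|P ∖ Q| = |P| − |P∩Q| = 11.5 − 7.7185 = 3.78.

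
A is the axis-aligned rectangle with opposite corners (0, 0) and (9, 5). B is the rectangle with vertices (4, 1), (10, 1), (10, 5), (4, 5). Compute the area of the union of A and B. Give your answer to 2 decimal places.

49.00

By inclusion–exclusion:
Individual areas: |A| = 45, |B| = 24.
|A∩B|: x∈[4,9], y∈[1,5] → 5·4 = 20.
|A ∪ B| = 69 − 20 = 49.00.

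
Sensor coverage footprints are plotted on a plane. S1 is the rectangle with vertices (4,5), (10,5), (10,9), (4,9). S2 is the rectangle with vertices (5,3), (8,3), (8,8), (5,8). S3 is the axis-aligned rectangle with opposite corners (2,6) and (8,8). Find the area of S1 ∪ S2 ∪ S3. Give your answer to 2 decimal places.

By inclusion–exclusion:
Individual areas: |S1| = 24, |S2| = 15, |S3| = 12.
|S1∩S2|: x∈[5,8], y∈[5,8] → 3·3 = 9.
|S1∩S3|: x∈[4,8], y∈[6,8] → 4·2 = 8.
|S2∩S3|: x∈[5,8], y∈[6,8] → 3·2 = 6.
|S1∩S2∩S3| = 6.
|S1 ∪ S2 ∪ S3| = 51 − 23 + 6 = 34.00.

34.00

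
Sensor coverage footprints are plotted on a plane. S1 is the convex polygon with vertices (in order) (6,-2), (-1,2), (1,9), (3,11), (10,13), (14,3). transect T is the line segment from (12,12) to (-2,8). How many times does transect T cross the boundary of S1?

The segment meets the boundary at (0.956,8.844), (10.564,11.59).

2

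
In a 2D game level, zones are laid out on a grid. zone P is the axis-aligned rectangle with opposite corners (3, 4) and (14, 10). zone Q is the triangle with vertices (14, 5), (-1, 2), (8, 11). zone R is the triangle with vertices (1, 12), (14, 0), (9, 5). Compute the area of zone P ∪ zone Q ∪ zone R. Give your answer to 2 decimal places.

77.79

By inclusion–exclusion:
Individual areas: |zone P| = 66, |zone Q| = 54, |zone R| = 2.5.
|zone P∩zone Q| = 43.
|zone P∩zone R| = 1.7143.
|zone Q∩zone R| = 1.3599.
|zone P∩zone Q∩zone R| = 1.3599.
|zone P ∪ zone Q ∪ zone R| = 122.5 − 46.0741 + 1.3599 = 77.79.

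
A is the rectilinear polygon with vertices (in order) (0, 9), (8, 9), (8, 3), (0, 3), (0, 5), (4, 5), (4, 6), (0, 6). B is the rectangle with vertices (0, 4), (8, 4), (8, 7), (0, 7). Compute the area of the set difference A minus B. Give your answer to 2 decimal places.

24.00

|A| = 44, |A∩B| = 20.
|A ∖ B| = |A| − |A∩B| = 44 − 20 = 24.00.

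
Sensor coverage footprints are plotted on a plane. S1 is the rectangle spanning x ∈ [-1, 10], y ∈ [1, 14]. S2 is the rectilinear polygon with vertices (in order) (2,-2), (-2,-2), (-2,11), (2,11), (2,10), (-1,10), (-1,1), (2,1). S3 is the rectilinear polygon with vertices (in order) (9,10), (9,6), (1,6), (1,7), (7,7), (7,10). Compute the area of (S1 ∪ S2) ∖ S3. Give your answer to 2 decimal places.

151.00

|S1 ∪ S2| = 165.
|(S1 ∪ S2) ∩ S3| = 14.
|(S1 ∪ S2) ∖ S3| = 165 − 14 = 151.00.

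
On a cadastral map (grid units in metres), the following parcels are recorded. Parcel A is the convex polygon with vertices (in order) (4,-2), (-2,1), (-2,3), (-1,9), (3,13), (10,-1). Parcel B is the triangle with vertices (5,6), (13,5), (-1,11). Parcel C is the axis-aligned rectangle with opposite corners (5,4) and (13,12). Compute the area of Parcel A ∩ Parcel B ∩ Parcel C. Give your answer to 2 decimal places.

The intersection is the polygon with vertices (5.364,8.273), (6.6,5.8), (5,6), (5,8.429).
By the shoelace formula its area is 2.30.

2.30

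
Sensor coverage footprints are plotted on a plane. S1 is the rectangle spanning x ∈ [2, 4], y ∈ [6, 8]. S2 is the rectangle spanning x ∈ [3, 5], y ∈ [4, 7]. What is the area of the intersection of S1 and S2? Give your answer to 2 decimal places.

|S1∩S2|: x∈[3,4], y∈[6,7] → 1·1 = 1.

1.00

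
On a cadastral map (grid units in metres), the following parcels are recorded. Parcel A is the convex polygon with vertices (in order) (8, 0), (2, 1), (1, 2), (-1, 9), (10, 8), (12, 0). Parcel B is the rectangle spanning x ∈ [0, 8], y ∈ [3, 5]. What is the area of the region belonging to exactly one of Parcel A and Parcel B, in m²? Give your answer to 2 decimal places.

|Parcel A| = 86, |Parcel B| = 16, |Parcel A∩Parcel B| = 15.1429.
|Parcel A △ Parcel B| = |Parcel A| + |Parcel B| − 2·|Parcel A∩Parcel B| = 86 + 16 − 30.2857 = 71.71.

71.71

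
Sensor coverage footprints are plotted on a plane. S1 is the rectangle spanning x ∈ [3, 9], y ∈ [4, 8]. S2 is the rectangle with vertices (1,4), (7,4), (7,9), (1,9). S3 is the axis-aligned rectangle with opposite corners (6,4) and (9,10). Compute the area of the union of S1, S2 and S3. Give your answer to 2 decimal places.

43.00

By inclusion–exclusion:
Individual areas: |S1| = 24, |S2| = 30, |S3| = 18.
|S1∩S2|: x∈[3,7], y∈[4,8] → 4·4 = 16.
|S1∩S3|: x∈[6,9], y∈[4,8] → 3·4 = 12.
|S2∩S3|: x∈[6,7], y∈[4,9] → 1·5 = 5.
|S1∩S2∩S3| = 4.
|S1 ∪ S2 ∪ S3| = 72 − 33 + 4 = 43.00.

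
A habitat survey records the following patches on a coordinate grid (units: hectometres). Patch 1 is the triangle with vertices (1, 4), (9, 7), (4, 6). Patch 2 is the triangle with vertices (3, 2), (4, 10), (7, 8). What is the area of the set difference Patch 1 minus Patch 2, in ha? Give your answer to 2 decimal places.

1.80

|Patch 1| = 3.5, |Patch 1∩Patch 2| = 1.6977.
|Patch 1 ∖ Patch 2| = |Patch 1| − |Patch 1∩Patch 2| = 3.5 − 1.6977 = 1.80.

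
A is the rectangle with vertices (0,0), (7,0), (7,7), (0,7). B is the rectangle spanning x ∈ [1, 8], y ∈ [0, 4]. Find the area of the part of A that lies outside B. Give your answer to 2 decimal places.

25.00

|A∩B|: x∈[1,7], y∈[0,4] → 6·4 = 24.
|A| = 49.
|A ∖ B| = |A| − |A∩B| = 49 − 24 = 25.00.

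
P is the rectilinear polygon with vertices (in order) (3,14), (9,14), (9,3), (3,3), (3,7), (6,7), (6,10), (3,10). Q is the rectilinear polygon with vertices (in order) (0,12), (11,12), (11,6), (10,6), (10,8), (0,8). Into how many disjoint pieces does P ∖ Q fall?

2

P ∖ Q splits into 2 disjoint pieces (area 12, area 27).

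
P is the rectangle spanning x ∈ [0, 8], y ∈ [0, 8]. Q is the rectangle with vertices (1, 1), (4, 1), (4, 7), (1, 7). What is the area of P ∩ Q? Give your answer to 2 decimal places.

18.00

|P∩Q|: x∈[1,4], y∈[1,7] → 3·6 = 18.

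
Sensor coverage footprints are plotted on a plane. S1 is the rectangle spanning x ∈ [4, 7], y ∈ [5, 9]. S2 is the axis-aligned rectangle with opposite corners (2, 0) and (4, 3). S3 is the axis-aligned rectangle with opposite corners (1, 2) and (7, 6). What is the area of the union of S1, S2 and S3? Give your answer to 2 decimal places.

37.00

By inclusion–exclusion:
Individual areas: |S1| = 12, |S2| = 6, |S3| = 24.
|S1∩S2| = 0 (no overlap).
|S1∩S3|: x∈[4,7], y∈[5,6] → 3·1 = 3.
|S2∩S3|: x∈[2,4], y∈[2,3] → 2·1 = 2.
|S1∩S2∩S3| = 0.
|S1 ∪ S2 ∪ S3| = 42 − 5 + 0 = 37.00.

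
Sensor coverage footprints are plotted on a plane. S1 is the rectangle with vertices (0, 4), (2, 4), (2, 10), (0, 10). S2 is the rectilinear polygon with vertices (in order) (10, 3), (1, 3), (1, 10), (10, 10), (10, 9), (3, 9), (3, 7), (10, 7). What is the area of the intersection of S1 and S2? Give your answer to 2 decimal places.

6.00

The intersection is the polygon with vertices (2,4), (1,4), (1,10), (2,10).
By the shoelace formula its area is 6.00.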